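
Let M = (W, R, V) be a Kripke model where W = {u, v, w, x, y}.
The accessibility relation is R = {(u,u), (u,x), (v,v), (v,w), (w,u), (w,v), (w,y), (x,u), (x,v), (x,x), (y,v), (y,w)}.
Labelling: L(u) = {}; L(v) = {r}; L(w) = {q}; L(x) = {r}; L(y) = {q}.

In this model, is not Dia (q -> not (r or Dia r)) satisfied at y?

No

Recall that Dia ψ holds at a world iff ψ holds at some accessible world.
At y: Dia (q -> not (r or Dia r)) is true, so not Dia (q -> not (r or Dia r)) is false.
  At y: Dia (q -> not (r or Dia r)) requires q -> not (r or Dia r) at some successor in {v, w}.
    q -> not (r or Dia r) holds at v, so Dia (q -> not (r or Dia r)) is true at y.
      At v: q is false, not (r or Dia r) is false, so q -> not (r or Dia r) is true.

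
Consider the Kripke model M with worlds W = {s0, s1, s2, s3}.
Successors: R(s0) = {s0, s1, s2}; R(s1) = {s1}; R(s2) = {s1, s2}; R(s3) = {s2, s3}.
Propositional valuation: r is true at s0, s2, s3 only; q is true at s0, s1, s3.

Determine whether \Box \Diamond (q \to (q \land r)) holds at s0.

At s0: \Box \Diamond (q \to (q \land r)) requires \Diamond (q \to (q \land r)) at every successor {s0, s1, s2}.
  \Diamond (q \to (q \land r)) fails at s1, so \Box \Diamond (q \to (q \land r)) is false at s0.
    At s1: \Diamond (q \to (q \land r)) requires q \to (q \land r) at some successor in {s1}.
      At s1: q \to (q \land r) is false.
    So \Diamond (q \to (q \land r)) is false at s1.

No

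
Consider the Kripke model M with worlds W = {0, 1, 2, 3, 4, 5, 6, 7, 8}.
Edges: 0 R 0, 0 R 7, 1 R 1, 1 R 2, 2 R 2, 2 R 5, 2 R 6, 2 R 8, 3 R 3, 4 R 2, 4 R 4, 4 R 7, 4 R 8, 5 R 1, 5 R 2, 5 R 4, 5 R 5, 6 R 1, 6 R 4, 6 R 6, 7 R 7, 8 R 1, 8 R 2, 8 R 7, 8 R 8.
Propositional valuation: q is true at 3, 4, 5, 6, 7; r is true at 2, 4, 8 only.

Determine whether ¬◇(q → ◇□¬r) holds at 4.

At 4: ◇(q → ◇□¬r) is true, so ¬◇(q → ◇□¬r) is false.
  At 4: ◇(q → ◇□¬r) requires q → ◇□¬r at some successor in {2, 4, 7, 8}.
    q → ◇□¬r holds at 2, so ◇(q → ◇□¬r) is true at 4.
      At 2: q is false, ◇□¬r is false, so q → ◇□¬r is true.

No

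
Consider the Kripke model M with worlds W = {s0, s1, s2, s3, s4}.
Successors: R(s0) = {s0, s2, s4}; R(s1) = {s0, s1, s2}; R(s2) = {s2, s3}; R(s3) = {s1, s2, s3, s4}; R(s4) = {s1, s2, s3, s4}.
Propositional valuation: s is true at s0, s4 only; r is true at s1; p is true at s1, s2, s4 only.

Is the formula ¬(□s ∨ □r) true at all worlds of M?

Yes

Recall that □ψ holds at a world iff ψ holds at every accessible world, and ◇ψ holds iff ψ holds at some accessible world.
Let φ = ¬(□s ∨ □r). Evaluate φ at each world:
  s0 (successors {s0, s2, s4}): φ is true.
  s1 (successors {s0, s1, s2}): φ is true.
  s2 (successors {s2, s3}): φ is true.
  s3 (successors {s1, s2, s3, s4}): φ is true.
  s4 (successors {s1, s2, s3, s4}): φ is true.
For instance, at s1:
  At s1: □s ∨ □r is false, so ¬(□s ∨ □r) is true.
    At s1: □s is false, □r is false, so □s ∨ □r is false.
      At s1: □s requires s at every successor {s0, s1, s2}.
        s fails at s1, so □s is false at s1.
      At s1: □r requires r at every successor {s0, s1, s2}.
        r fails at s0, so □r is false at s1.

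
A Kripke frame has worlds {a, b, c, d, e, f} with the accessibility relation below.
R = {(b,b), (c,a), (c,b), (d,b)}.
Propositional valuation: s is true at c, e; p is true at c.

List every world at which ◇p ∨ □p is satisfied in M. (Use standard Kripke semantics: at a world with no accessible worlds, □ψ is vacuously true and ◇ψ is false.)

Let φ = ◇p ∨ □p. Evaluate φ at each world:
  a (successors ∅): φ is true.
  b (successors {b}): φ is false.
  c (successors {a, b}): φ is false.
  d (successors {b}): φ is false.
  e (successors ∅): φ is true.
  f (successors ∅): φ is true.
For instance, at d:
  At d: ◇p is false, □p is false, so ◇p ∨ □p is false.
    At d: ◇p requires p at some successor in {b}.
      At b: p is false.
    So ◇p is false at d.
    At d: □p requires p at every successor {b}.
      p fails at b, so □p is false at d.
Satisfying worlds: {a, e, f}

a, e, f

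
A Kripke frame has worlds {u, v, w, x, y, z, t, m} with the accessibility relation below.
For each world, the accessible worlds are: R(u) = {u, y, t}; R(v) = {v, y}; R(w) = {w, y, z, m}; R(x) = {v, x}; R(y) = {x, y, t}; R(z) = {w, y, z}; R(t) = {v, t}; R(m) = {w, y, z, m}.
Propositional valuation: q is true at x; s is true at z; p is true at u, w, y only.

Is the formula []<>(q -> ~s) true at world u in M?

Yes

At u: []<>(q -> ~s) requires <>(q -> ~s) at every successor {u, y, t}.
    At u: <>(q -> ~s) requires q -> ~s at some successor in {u, y, t}.
      q -> ~s holds at u, so <>(q -> ~s) is true at u.
    At y: <>(q -> ~s) requires q -> ~s at some successor in {x, y, t}.
      q -> ~s holds at x, so <>(q -> ~s) is true at y.
    At t: <>(q -> ~s) requires q -> ~s at some successor in {v, t}.
      q -> ~s holds at v, so <>(q -> ~s) is true at t.
So []<>(q -> ~s) is true at u.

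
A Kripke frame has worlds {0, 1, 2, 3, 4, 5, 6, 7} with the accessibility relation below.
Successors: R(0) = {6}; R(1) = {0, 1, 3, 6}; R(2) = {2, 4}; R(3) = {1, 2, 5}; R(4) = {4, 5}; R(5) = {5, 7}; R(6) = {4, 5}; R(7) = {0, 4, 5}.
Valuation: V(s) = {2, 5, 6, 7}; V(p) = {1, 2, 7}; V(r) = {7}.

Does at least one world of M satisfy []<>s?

Recall that []ψ holds at a world iff ψ holds at every accessible world, and <>ψ holds iff ψ holds at some accessible world.
Let φ = []<>s. Evaluate φ at each world:
  0 (successors {6}): φ is true.
  1 (successors {0, 1, 3, 6}): φ is true.
  2 (successors {2, 4}): φ is true.
  3 (successors {1, 2, 5}): φ is true.
  4 (successors {4, 5}): φ is true.
  5 (successors {5, 7}): φ is true.
  6 (successors {4, 5}): φ is true.
  7 (successors {0, 4, 5}): φ is true.
Detail at 0 (witness):
  At 0: []<>s requires <>s at every successor {6}.
      At 6: <>s requires s at some successor in {4, 5}.
        s holds at 5, so <>s is true at 6.
  So []<>s is true at 0.

Yes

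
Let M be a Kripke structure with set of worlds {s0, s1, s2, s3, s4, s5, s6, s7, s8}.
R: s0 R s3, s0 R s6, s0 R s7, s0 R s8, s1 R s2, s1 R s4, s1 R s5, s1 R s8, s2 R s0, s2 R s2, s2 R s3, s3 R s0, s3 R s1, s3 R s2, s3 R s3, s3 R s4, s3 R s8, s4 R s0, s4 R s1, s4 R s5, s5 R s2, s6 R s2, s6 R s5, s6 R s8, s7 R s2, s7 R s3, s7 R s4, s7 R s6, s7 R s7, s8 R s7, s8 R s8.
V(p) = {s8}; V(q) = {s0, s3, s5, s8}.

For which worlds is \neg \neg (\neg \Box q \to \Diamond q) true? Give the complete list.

s0, s1, s2, s3, s4, s6, s7, s8

Recall that \Box ψ holds at a world iff ψ holds at every accessible world, and \Diamond ψ holds iff ψ holds at some accessible world.
Let φ = \neg \neg (\neg \Box q \to \Diamond q). Evaluate φ at each world:
  s0 (successors {s3, s6, s7, s8}): φ is true.
  s1 (successors {s2, s4, s5, s8}): φ is true.
  s2 (successors {s0, s2, s3}): φ is true.
  s3 (successors {s0, s1, s2, s3, s4, s8}): φ is true.
  s4 (successors {s0, s1, s5}): φ is true.
  s5 (successors {s2}): φ is false.
  s6 (successors {s2, s5, s8}): φ is true.
  s7 (successors {s2, s3, s4, s6, s7}): φ is true.
  s8 (successors {s7, s8}): φ is true.
For instance, at s4:
  At s4: \neg (\neg \Box q \to \Diamond q) is false, so \neg \neg (\neg \Box q \to \Diamond q) is true.
    At s4: \neg \Box q \to \Diamond q is true, so \neg (\neg \Box q \to \Diamond q) is false.
      At s4: \neg \Box q is true, \Diamond q is true, so \neg \Box q \to \Diamond q is true.
Satisfying worlds: {s0, s1, s2, s3, s4, s6, s7, s8}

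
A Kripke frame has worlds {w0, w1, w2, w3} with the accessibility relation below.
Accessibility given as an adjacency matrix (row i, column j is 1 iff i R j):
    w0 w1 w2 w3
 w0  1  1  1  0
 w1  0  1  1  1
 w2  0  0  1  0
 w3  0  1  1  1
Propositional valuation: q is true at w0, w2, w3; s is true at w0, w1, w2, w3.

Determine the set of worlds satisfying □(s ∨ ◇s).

Let φ = □(s ∨ ◇s). Evaluate φ at each world:
  w0 (successors {w0, w1, w2}): φ is true.
  w1 (successors {w1, w2, w3}): φ is true.
  w2 (successors {w2}): φ is true.
  w3 (successors {w1, w2, w3}): φ is true.
For instance, at w0:
  At w0: □(s ∨ ◇s) requires s ∨ ◇s at every successor {w0, w1, w2}.
      At w0: s is true, ◇s is true, so s ∨ ◇s is true.
      At w1: s is true, ◇s is true, so s ∨ ◇s is true.
      At w2: s is true, ◇s is true, so s ∨ ◇s is true.
  So □(s ∨ ◇s) is true at w0.
Satisfying worlds: {w0, w1, w2, w3}

w0, w1, w2, w3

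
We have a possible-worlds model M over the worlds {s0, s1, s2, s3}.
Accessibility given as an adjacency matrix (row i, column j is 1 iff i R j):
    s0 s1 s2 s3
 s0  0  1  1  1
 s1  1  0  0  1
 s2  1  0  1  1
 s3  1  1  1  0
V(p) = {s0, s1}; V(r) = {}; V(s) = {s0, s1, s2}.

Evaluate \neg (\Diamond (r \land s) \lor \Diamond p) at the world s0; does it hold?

At s0: \Diamond (r \land s) \lor \Diamond p is true, so \neg (\Diamond (r \land s) \lor \Diamond p) is false.
  At s0: \Diamond (r \land s) is false, \Diamond p is true, so \Diamond (r \land s) \lor \Diamond p is true.
    At s0: \Diamond (r \land s) requires r \land s at some successor in {s1, s2, s3}.
      At s1: r \land s is false.
      At s2: r \land s is false.
      At s3: r \land s is false.
    So \Diamond (r \land s) is false at s0.
    At s0: \Diamond p requires p at some successor in {s1, s2, s3}.
      p holds at s1, so \Diamond p is true at s0.

No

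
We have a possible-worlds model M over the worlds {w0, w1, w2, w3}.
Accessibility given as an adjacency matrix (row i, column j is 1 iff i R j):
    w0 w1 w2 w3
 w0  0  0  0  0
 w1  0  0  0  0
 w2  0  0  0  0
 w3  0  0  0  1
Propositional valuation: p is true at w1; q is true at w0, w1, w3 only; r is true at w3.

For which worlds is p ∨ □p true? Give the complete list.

w0, w1, w2

Recall that □ψ holds at a world iff ψ holds at every accessible world, and ◇ψ holds iff ψ holds at some accessible world.
Let φ = p ∨ □p. Evaluate φ at each world:
  w0 (successors ∅): φ is true.
  w1 (successors ∅): φ is true.
  w2 (successors ∅): φ is true.
  w3 (successors {w3}): φ is false.
For instance, at w3:
  At w3: p is false, □p is false, so p ∨ □p is false.
    At w3: □p requires p at every successor {w3}.
      p fails at w3, so □p is false at w3.
Satisfying worlds: {w0, w1, w2}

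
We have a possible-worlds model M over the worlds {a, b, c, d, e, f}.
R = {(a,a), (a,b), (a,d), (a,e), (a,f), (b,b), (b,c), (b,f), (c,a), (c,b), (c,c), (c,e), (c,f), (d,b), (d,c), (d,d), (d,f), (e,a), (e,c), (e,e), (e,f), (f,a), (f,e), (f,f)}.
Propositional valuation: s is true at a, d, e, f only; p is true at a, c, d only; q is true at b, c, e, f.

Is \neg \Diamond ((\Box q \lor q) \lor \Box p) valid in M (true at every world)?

Let φ = \neg \Diamond ((\Box q \lor q) \lor \Box p). Evaluate φ at each world:
  a (successors {a, b, d, e, f}): φ is false.
  b (successors {b, c, f}): φ is false.
  c (successors {a, b, c, e, f}): φ is false.
  d (successors {b, c, d, f}): φ is false.
  e (successors {a, c, e, f}): φ is false.
  f (successors {a, e, f}): φ is false.
Detail at a (counterexample):
  At a: \Diamond ((\Box q \lor q) \lor \Box p) is true, so \neg \Diamond ((\Box q \lor q) \lor \Box p) is false.
    At a: \Diamond ((\Box q \lor q) \lor \Box p) requires (\Box q \lor q) \lor \Box p at some successor in {a, b, d, e, f}.
      (\Box q \lor q) \lor \Box p holds at b, so \Diamond ((\Box q \lor q) \lor \Box p) is true at a.

No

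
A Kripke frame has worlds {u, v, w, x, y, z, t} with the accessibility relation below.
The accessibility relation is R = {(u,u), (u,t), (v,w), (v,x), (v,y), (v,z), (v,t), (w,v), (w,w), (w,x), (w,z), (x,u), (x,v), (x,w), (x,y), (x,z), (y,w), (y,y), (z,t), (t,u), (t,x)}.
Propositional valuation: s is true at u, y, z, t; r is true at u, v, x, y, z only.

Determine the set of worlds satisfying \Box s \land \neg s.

Recall that \Box ψ holds at a world iff ψ holds at every accessible world, and \Diamond ψ holds iff ψ holds at some accessible world.
Let φ = \Box s \land \neg s. Evaluate φ at each world:
  u (successors {u, t}): φ is false.
  v (successors {w, x, y, z, t}): φ is false.
  w (successors {v, w, x, z}): φ is false.
  x (successors {u, v, w, y, z}): φ is false.
  y (successors {w, y}): φ is false.
  z (successors {t}): φ is false.
  t (successors {u, x}): φ is false.
For instance, at z:
  At z: \Box s is true, \neg s is false, so \Box s \land \neg s is false.
    At z: \Box s requires s at every successor {t}.
      At t: s is true.
    So \Box s is true at z.
Satisfying worlds: none.

none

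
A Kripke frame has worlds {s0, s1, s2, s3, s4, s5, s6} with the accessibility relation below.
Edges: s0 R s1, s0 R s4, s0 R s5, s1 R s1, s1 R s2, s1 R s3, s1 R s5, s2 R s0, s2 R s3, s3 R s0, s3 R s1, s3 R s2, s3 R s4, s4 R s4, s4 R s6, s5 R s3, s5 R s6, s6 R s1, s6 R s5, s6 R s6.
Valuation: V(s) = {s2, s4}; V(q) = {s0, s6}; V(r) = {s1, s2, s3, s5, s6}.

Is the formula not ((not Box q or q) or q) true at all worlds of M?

No

Let φ = not ((not Box q or q) or q). Evaluate φ at each world:
  s0 (successors {s1, s4, s5}): φ is false.
  s1 (successors {s1, s2, s3, s5}): φ is false.
  s2 (successors {s0, s3}): φ is false.
  s3 (successors {s0, s1, s2, s4}): φ is false.
  s4 (successors {s4, s6}): φ is false.
  s5 (successors {s3, s6}): φ is false.
  s6 (successors {s1, s5, s6}): φ is false.
Detail at s0 (counterexample):
  At s0: (not Box q or q) or q is true, so not ((not Box q or q) or q) is false.
    At s0: not Box q or q is true, q is true, so (not Box q or q) or q is true.
      At s0: not Box q is true, q is true, so not Box q or q is true.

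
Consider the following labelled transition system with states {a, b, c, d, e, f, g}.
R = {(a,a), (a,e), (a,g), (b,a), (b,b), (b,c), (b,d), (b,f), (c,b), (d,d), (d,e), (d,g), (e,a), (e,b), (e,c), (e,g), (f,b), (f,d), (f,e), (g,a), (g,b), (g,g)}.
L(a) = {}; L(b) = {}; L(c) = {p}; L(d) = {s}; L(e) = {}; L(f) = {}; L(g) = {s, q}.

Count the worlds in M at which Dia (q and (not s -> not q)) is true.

4

Recall that Dia ψ holds at a world iff ψ holds at some accessible world.
Let φ = Dia (q and (not s -> not q)). Evaluate φ at each world:
  a (successors {a, e, g}): φ is true.
  b (successors {a, b, c, d, f}): φ is false.
  c (successors {b}): φ is false.
  d (successors {d, e, g}): φ is true.
  e (successors {a, b, c, g}): φ is true.
  f (successors {b, d, e}): φ is false.
  g (successors {a, b, g}): φ is true.
For instance, at b:
  At b: Dia (q and (not s -> not q)) requires q and (not s -> not q) at some successor in {a, b, c, d, f}.
    At a: q and (not s -> not q) is false.
    At b: q and (not s -> not q) is false.
    At c: q and (not s -> not q) is false.
    At d: q and (not s -> not q) is false.
    At f: q and (not s -> not q) is false.
  So Dia (q and (not s -> not q)) is false at b.
Satisfying worlds: {a, d, e, g}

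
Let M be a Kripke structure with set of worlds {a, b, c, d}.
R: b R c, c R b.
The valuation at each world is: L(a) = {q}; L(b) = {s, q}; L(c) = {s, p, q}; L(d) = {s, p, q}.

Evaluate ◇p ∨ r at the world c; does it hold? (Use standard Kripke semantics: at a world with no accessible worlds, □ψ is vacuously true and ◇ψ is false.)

No

Recall that ◇ψ holds at a world iff ψ holds at some accessible world.
At c: ◇p is false, r is false, so ◇p ∨ r is false.
  At c: ◇p requires p at some successor in {b}.
    At b: p is false.
  So ◇p is false at c.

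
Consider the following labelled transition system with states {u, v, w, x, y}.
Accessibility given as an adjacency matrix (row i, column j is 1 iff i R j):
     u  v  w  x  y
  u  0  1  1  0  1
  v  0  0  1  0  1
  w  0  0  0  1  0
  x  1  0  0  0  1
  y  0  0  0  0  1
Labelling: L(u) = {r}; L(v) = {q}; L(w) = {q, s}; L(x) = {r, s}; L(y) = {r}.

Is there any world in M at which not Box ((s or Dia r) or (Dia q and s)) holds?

No

Recall that Box ψ holds at a world iff ψ holds at every accessible world, and Dia ψ holds iff ψ holds at some accessible world.
Let φ = not Box ((s or Dia r) or (Dia q and s)). Evaluate φ at each world:
  u (successors {v, w, y}): φ is false.
  v (successors {w, y}): φ is false.
  w (successors {x}): φ is false.
  x (successors {u, y}): φ is false.
  y (successors {y}): φ is false.
For instance, at u:
  At u: Box ((s or Dia r) or (Dia q and s)) is true, so not Box ((s or Dia r) or (Dia q and s)) is false.
    At u: Box ((s or Dia r) or (Dia q and s)) requires (s or Dia r) or (Dia q and s) at every successor {v, w, y}.
      At v: (s or Dia r) or (Dia q and s) is true.
      At w: (s or Dia r) or (Dia q and s) is true.
      At y: (s or Dia r) or (Dia q and s) is true.
    So Box ((s or Dia r) or (Dia q and s)) is true at u.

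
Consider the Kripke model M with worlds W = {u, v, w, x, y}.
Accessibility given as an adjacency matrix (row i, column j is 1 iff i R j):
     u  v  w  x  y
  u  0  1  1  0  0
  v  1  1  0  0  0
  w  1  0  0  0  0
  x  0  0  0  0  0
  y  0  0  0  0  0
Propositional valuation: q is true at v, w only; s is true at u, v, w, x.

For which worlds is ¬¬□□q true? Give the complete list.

w, x, y

Let φ = ¬¬□□q. Evaluate φ at each world:
  u (successors {v, w}): φ is false.
  v (successors {u, v}): φ is false.
  w (successors {u}): φ is true.
  x (successors ∅): φ is true.
  y (successors ∅): φ is true.
For instance, at v:
  At v: ¬□□q is true, so ¬¬□□q is false.
    At v: □□q is false, so ¬□□q is true.
      At v: □□q requires □q at every successor {u, v}.
        □q fails at v, so □□q is false at v.
Satisfying worlds: {w, x, y}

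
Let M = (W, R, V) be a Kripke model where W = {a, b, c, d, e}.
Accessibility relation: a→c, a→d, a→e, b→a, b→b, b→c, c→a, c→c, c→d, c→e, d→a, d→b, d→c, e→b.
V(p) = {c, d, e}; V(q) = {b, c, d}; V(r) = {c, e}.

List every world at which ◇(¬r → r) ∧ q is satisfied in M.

b, c, d

Recall that ◇ψ holds at a world iff ψ holds at some accessible world.
Let φ = ◇(¬r → r) ∧ q. Evaluate φ at each world:
  a (successors {c, d, e}): φ is false.
  b (successors {a, b, c}): φ is true.
  c (successors {a, c, d, e}): φ is true.
  d (successors {a, b, c}): φ is true.
  e (successors {b}): φ is false.
For instance, at c:
  At c: ◇(¬r → r) is true, q is true, so ◇(¬r → r) ∧ q is true.
    At c: ◇(¬r → r) requires ¬r → r at some successor in {a, c, d, e}.
      ¬r → r holds at c, so ◇(¬r → r) is true at c.
Satisfying worlds: {b, c, d}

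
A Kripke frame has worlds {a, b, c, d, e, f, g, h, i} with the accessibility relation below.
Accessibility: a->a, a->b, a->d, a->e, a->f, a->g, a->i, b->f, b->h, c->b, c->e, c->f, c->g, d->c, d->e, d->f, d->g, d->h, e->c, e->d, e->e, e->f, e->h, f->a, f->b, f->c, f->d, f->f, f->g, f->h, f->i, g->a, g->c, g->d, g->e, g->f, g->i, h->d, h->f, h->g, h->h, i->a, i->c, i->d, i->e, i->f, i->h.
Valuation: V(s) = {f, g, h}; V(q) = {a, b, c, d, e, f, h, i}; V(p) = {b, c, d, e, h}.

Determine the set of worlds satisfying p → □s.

a, b, f, g, i

Let φ = p → □s. Evaluate φ at each world:
  a (successors {a, b, d, e, f, g, i}): φ is true.
  b (successors {f, h}): φ is true.
  c (successors {b, e, f, g}): φ is false.
  d (successors {c, e, f, g, h}): φ is false.
  e (successors {c, d, e, f, h}): φ is false.
  f (successors {a, b, c, d, f, g, h, i}): φ is true.
  g (successors {a, c, d, e, f, i}): φ is true.
  h (successors {d, f, g, h}): φ is false.
  i (successors {a, c, d, e, f, h}): φ is true.
For instance, at i:
  At i: p is false, □s is false, so p → □s is true.
    At i: □s requires s at every successor {a, c, d, e, f, h}.
      s fails at a, so □s is false at i.
Satisfying worlds: {a, b, f, g, i}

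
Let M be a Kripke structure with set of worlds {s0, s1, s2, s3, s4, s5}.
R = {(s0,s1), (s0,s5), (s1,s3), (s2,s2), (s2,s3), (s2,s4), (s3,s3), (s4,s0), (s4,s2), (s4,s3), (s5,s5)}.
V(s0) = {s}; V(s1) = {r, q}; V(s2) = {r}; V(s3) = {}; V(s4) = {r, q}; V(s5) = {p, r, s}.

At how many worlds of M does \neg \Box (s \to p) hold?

1

Let φ = \neg \Box (s \to p). Evaluate φ at each world:
  s0 (successors {s1, s5}): φ is false.
  s1 (successors {s3}): φ is false.
  s2 (successors {s2, s3, s4}): φ is false.
  s3 (successors {s3}): φ is false.
  s4 (successors {s0, s2, s3}): φ is true.
  s5 (successors {s5}): φ is false.
For instance, at s5:
  At s5: \Box (s \to p) is true, so \neg \Box (s \to p) is false.
    At s5: \Box (s \to p) requires s \to p at every successor {s5}.
      At s5: s \to p is true.
    So \Box (s \to p) is true at s5.
Satisfying worlds: {s4}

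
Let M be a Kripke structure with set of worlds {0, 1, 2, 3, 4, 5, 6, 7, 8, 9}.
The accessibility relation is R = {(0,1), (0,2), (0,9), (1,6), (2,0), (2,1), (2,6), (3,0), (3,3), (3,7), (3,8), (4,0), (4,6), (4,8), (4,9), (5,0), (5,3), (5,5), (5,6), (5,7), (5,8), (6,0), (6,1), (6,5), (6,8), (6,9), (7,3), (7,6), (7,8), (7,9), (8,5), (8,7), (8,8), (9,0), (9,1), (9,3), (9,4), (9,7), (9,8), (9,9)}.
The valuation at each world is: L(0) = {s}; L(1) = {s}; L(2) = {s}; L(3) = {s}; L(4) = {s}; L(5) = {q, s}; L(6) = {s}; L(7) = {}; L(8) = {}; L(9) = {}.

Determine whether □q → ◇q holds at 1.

At 1: □q is false, ◇q is false, so □q → ◇q is true.
  At 1: □q requires q at every successor {6}.
    q fails at 6, so □q is false at 1.
  At 1: ◇q requires q at some successor in {6}.
    At 6: q is false.
  So ◇q is false at 1.

Yes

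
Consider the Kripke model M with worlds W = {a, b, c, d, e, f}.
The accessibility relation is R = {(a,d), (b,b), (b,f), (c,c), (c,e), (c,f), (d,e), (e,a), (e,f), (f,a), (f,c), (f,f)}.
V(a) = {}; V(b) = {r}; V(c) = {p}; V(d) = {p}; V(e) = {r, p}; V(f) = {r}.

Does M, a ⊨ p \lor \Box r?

No

At a: p is false, \Box r is false, so p \lor \Box r is false.
  At a: \Box r requires r at every successor {d}.
    r fails at d, so \Box r is false at a.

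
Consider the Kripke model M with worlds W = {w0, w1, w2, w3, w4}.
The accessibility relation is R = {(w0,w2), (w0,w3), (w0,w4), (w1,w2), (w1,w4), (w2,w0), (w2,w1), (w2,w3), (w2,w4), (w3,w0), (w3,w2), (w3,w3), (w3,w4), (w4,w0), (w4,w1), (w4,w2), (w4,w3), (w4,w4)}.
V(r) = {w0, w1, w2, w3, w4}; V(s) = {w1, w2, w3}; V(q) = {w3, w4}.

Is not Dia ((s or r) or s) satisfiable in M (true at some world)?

No

Recall that Dia ψ holds at a world iff ψ holds at some accessible world.
Let φ = not Dia ((s or r) or s). Evaluate φ at each world:
  w0 (successors {w2, w3, w4}): φ is false.
  w1 (successors {w2, w4}): φ is false.
  w2 (successors {w0, w1, w3, w4}): φ is false.
  w3 (successors {w0, w2, w3, w4}): φ is false.
  w4 (successors {w0, w1, w2, w3, w4}): φ is false.
For instance, at w4:
  At w4: Dia ((s or r) or s) is true, so not Dia ((s or r) or s) is false.
    At w4: Dia ((s or r) or s) requires (s or r) or s at some successor in {w0, w1, w2, w3, w4}.
      (s or r) or s holds at w0, so Dia ((s or r) or s) is true at w4.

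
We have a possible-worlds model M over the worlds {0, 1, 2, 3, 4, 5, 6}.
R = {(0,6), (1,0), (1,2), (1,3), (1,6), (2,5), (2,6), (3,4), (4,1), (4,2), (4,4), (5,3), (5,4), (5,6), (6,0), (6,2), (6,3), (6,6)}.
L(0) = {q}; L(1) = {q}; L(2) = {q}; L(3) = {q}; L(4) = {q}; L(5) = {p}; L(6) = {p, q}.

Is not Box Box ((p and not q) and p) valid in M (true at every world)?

Yes

Let φ = not Box Box ((p and not q) and p). Evaluate φ at each world:
  0 (successors {6}): φ is true.
  1 (successors {0, 2, 3, 6}): φ is true.
  2 (successors {5, 6}): φ is true.
  3 (successors {4}): φ is true.
  4 (successors {1, 2, 4}): φ is true.
  5 (successors {3, 4, 6}): φ is true.
  6 (successors {0, 2, 3, 6}): φ is true.
For instance, at 5:
  At 5: Box Box ((p and not q) and p) is false, so not Box Box ((p and not q) and p) is true.
    At 5: Box Box ((p and not q) and p) requires Box ((p and not q) and p) at every successor {3, 4, 6}.
      Box ((p and not q) and p) fails at 3, so Box Box ((p and not q) and p) is false at 5.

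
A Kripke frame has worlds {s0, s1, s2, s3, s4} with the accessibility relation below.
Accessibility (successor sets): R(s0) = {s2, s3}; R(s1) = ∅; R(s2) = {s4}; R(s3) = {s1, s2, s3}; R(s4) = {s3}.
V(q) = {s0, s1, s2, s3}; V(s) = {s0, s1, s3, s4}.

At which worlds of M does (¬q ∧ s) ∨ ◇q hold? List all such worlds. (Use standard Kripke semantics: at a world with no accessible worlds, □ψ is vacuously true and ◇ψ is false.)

s0, s3, s4

Let φ = (¬q ∧ s) ∨ ◇q. Evaluate φ at each world:
  s0 (successors {s2, s3}): φ is true.
  s1 (successors ∅): φ is false.
  s2 (successors {s4}): φ is false.
  s3 (successors {s1, s2, s3}): φ is true.
  s4 (successors {s3}): φ is true.
For instance, at s3:
  At s3: ¬q ∧ s is false, ◇q is true, so (¬q ∧ s) ∨ ◇q is true.
    At s3: ◇q requires q at some successor in {s1, s2, s3}.
      q holds at s1, so ◇q is true at s3.
Satisfying worlds: {s0, s3, s4}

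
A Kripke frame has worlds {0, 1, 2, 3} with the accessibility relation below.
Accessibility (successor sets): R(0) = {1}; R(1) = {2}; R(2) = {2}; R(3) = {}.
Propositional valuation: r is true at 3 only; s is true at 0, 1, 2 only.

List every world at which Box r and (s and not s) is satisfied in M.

Recall that Box ψ holds at a world iff ψ holds at every accessible world, and Dia ψ holds iff ψ holds at some accessible world.
Let φ = Box r and (s and not s). Evaluate φ at each world:
  0 (successors {1}): φ is false.
  1 (successors {2}): φ is false.
  2 (successors {2}): φ is false.
  3 (successors ∅): φ is false.
For instance, at 1:
  At 1: Box r is false, s and not s is false, so Box r and (s and not s) is false.
    At 1: Box r requires r at every successor {2}.
      r fails at 2, so Box r is false at 1.
Satisfying worlds: none.

none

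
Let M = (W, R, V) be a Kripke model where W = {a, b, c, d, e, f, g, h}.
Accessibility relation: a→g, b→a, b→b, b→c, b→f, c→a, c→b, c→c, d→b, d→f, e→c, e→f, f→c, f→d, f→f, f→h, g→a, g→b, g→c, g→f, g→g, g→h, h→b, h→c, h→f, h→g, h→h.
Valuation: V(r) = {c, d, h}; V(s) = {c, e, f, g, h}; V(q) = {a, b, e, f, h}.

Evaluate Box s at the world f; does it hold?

No

At f: Box s requires s at every successor {c, d, f, h}.
  s fails at d, so Box s is false at f.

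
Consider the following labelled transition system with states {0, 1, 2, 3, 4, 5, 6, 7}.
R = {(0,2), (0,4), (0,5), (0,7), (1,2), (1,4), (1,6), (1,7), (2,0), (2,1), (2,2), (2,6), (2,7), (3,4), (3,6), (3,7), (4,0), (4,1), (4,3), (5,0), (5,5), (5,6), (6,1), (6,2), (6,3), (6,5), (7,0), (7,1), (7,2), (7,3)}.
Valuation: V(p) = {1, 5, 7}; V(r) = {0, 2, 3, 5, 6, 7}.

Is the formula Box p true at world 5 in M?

No

At 5: Box p requires p at every successor {0, 5, 6}.
  p fails at 0, so Box p is false at 5.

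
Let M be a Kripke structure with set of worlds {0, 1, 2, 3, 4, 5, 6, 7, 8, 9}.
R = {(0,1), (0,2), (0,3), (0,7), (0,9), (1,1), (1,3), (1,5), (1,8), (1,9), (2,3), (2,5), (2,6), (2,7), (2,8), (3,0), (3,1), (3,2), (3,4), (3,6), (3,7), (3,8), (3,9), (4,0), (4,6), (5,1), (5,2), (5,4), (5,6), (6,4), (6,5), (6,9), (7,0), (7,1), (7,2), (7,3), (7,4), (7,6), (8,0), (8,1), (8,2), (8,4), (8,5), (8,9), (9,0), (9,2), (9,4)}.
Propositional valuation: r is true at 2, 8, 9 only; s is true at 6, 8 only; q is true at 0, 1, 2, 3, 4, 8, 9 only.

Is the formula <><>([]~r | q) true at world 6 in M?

Recall that []ψ holds at a world iff ψ holds at every accessible world, and <>ψ holds iff ψ holds at some accessible world.
At 6: <><>([]~r | q) requires <>([]~r | q) at some successor in {4, 5, 9}.
  <>([]~r | q) holds at 4, so <><>([]~r | q) is true at 6.
    At 4: <>([]~r | q) requires []~r | q at some successor in {0, 6}.
      []~r | q holds at 0, so <>([]~r | q) is true at 4.

Yes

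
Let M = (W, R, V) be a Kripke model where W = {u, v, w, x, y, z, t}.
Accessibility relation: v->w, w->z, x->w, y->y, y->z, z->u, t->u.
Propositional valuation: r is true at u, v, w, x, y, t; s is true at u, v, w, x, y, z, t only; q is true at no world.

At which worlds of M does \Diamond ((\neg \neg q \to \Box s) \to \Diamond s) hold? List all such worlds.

v, w, x, y

Let φ = \Diamond ((\neg \neg q \to \Box s) \to \Diamond s). Evaluate φ at each world:
  u (successors ∅): φ is false.
  v (successors {w}): φ is true.
  w (successors {z}): φ is true.
  x (successors {w}): φ is true.
  y (successors {y, z}): φ is true.
  z (successors {u}): φ is false.
  t (successors {u}): φ is false.
For instance, at y:
  At y: \Diamond ((\neg \neg q \to \Box s) \to \Diamond s) requires (\neg \neg q \to \Box s) \to \Diamond s at some successor in {y, z}.
    (\neg \neg q \to \Box s) \to \Diamond s holds at y, so \Diamond ((\neg \neg q \to \Box s) \to \Diamond s) is true at y.
      At y: \neg \neg q \to \Box s is true, \Diamond s is true, so (\neg \neg q \to \Box s) \to \Diamond s is true.
Satisfying worlds: {v, w, x, y}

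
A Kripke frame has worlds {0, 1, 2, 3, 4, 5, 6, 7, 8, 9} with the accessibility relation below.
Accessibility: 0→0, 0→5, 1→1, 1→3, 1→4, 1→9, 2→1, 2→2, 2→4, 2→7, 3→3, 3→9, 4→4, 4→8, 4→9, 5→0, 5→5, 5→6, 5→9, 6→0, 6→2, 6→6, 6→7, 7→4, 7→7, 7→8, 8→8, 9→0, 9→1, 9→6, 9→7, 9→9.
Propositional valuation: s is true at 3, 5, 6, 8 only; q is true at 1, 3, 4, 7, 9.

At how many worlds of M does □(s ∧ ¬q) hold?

Let φ = □(s ∧ ¬q). Evaluate φ at each world:
  0 (successors {0, 5}): φ is false.
  1 (successors {1, 3, 4, 9}): φ is false.
  2 (successors {1, 2, 4, 7}): φ is false.
  3 (successors {3, 9}): φ is false.
  4 (successors {4, 8, 9}): φ is false.
  5 (successors {0, 5, 6, 9}): φ is false.
  6 (successors {0, 2, 6, 7}): φ is false.
  7 (successors {4, 7, 8}): φ is false.
  8 (successors {8}): φ is true.
  9 (successors {0, 1, 6, 7, 9}): φ is false.
For instance, at 7:
  At 7: □(s ∧ ¬q) requires s ∧ ¬q at every successor {4, 7, 8}.
    s ∧ ¬q fails at 4, so □(s ∧ ¬q) is false at 7.
Satisfying worlds: {8}

1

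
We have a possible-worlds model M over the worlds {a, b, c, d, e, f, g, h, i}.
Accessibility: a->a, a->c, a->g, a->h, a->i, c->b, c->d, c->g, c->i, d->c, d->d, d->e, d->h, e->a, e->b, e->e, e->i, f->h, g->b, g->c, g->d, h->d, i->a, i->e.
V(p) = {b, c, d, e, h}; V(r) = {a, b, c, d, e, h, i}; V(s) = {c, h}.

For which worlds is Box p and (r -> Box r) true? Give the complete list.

b, d, f, g, h

Let φ = Box p and (r -> Box r). Evaluate φ at each world:
  a (successors {a, c, g, h, i}): φ is false.
  b (successors ∅): φ is true.
  c (successors {b, d, g, i}): φ is false.
  d (successors {c, d, e, h}): φ is true.
  e (successors {a, b, e, i}): φ is false.
  f (successors {h}): φ is true.
  g (successors {b, c, d}): φ is true.
  h (successors {d}): φ is true.
  i (successors {a, e}): φ is false.
For instance, at h:
  At h: Box p is true, r -> Box r is true, so Box p and (r -> Box r) is true.
    At h: Box p requires p at every successor {d}.
      At d: p is true.
    So Box p is true at h.
    At h: r is true, Box r is true, so r -> Box r is true.
      At h: Box r requires r at every successor {d}.
        At d: r is true.
      So Box r is true at h.
Satisfying worlds: {b, d, f, g, h}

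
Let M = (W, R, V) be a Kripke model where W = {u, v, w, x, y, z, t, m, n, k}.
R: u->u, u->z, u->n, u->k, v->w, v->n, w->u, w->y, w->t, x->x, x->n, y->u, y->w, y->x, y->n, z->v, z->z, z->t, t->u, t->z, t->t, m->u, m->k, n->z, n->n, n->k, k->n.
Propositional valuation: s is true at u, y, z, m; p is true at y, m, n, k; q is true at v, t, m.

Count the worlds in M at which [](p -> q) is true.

2

Let φ = [](p -> q). Evaluate φ at each world:
  u (successors {u, z, n, k}): φ is false.
  v (successors {w, n}): φ is false.
  w (successors {u, y, t}): φ is false.
  x (successors {x, n}): φ is false.
  y (successors {u, w, x, n}): φ is false.
  z (successors {v, z, t}): φ is true.
  t (successors {u, z, t}): φ is true.
  m (successors {u, k}): φ is false.
  n (successors {z, n, k}): φ is false.
  k (successors {n}): φ is false.
For instance, at n:
  At n: [](p -> q) requires p -> q at every successor {z, n, k}.
    p -> q fails at n, so [](p -> q) is false at n.
Satisfying worlds: {z, t}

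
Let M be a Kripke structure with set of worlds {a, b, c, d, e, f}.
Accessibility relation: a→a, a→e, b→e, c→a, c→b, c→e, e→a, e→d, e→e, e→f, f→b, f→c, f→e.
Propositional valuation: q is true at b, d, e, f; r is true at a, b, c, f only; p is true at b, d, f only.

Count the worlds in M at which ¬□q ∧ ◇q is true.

Let φ = ¬□q ∧ ◇q. Evaluate φ at each world:
  a (successors {a, e}): φ is true.
  b (successors {e}): φ is false.
  c (successors {a, b, e}): φ is true.
  d (successors ∅): φ is false.
  e (successors {a, d, e, f}): φ is true.
  f (successors {b, c, e}): φ is true.
For instance, at e:
  At e: ¬□q is true, ◇q is true, so ¬□q ∧ ◇q is true.
    At e: □q is false, so ¬□q is true.
      At e: □q requires q at every successor {a, d, e, f}.
        q fails at a, so □q is false at e.
    At e: ◇q requires q at some successor in {a, d, e, f}.
      q holds at d, so ◇q is true at e.
Satisfying worlds: {a, c, e, f}

4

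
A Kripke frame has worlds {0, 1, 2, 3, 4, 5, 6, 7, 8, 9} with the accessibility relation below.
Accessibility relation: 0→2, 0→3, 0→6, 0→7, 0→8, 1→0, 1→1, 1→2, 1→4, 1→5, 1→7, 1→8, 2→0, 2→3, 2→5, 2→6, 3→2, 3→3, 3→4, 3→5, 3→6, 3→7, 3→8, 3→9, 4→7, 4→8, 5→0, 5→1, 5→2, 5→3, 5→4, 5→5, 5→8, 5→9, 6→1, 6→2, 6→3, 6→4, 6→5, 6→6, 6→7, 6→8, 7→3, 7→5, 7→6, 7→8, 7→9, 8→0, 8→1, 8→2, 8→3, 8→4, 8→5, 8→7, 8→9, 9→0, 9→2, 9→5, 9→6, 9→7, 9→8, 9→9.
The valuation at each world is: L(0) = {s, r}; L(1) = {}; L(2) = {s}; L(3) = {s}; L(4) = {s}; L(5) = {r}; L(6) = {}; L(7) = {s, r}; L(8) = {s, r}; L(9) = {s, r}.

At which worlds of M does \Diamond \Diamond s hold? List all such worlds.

0, 1, 2, 3, 4, 5, 6, 7, 8, 9

Let φ = \Diamond \Diamond s. Evaluate φ at each world:
  0 (successors {2, 3, 6, 7, 8}): φ is true.
  1 (successors {0, 1, 2, 4, 5, 7, 8}): φ is true.
  2 (successors {0, 3, 5, 6}): φ is true.
  3 (successors {2, 3, 4, 5, 6, 7, 8, 9}): φ is true.
  4 (successors {7, 8}): φ is true.
  5 (successors {0, 1, 2, 3, 4, 5, 8, 9}): φ is true.
  6 (successors {1, 2, 3, 4, 5, 6, 7, 8}): φ is true.
  7 (successors {3, 5, 6, 8, 9}): φ is true.
  8 (successors {0, 1, 2, 3, 4, 5, 7, 9}): φ is true.
  9 (successors {0, 2, 5, 6, 7, 8, 9}): φ is true.
For instance, at 1:
  At 1: \Diamond \Diamond s requires \Diamond s at some successor in {0, 1, 2, 4, 5, 7, 8}.
    \Diamond s holds at 0, so \Diamond \Diamond s is true at 1.
      At 0: \Diamond s requires s at some successor in {2, 3, 6, 7, 8}.
        s holds at 2, so \Diamond s is true at 0.
Satisfying worlds: {0, 1, 2, 3, 4, 5, 6, 7, 8, 9}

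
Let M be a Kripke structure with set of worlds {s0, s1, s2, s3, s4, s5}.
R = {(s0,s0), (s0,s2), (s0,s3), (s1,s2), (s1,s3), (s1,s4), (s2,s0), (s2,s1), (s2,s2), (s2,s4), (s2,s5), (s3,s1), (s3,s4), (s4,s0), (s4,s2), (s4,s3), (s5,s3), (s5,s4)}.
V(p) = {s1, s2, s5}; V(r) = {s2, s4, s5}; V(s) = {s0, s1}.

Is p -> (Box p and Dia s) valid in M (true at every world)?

No

Let φ = p -> (Box p and Dia s). Evaluate φ at each world:
  s0 (successors {s0, s2, s3}): φ is true.
  s1 (successors {s2, s3, s4}): φ is false.
  s2 (successors {s0, s1, s2, s4, s5}): φ is false.
  s3 (successors {s1, s4}): φ is true.
  s4 (successors {s0, s2, s3}): φ is true.
  s5 (successors {s3, s4}): φ is false.
Detail at s1 (counterexample):
  At s1: p is true, Box p and Dia s is false, so p -> (Box p and Dia s) is false.
    At s1: Box p is false, Dia s is false, so Box p and Dia s is false.
      At s1: Box p requires p at every successor {s2, s3, s4}.
        p fails at s3, so Box p is false at s1.
      At s1: Dia s requires s at some successor in {s2, s3, s4}.
        At s2: s is false.
        At s3: s is false.
        At s4: s is false.
      So Dia s is false at s1.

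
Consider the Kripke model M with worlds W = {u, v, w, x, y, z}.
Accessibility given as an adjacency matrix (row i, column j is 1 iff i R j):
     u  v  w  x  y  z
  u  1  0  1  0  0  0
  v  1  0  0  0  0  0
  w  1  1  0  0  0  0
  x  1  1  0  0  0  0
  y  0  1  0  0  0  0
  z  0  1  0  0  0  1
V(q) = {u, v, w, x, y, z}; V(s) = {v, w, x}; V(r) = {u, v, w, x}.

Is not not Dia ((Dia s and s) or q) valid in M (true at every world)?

Let φ = not not Dia ((Dia s and s) or q). Evaluate φ at each world:
  u (successors {u, w}): φ is true.
  v (successors {u}): φ is true.
  w (successors {u, v}): φ is true.
  x (successors {u, v}): φ is true.
  y (successors {v}): φ is true.
  z (successors {v, z}): φ is true.
For instance, at x:
  At x: not Dia ((Dia s and s) or q) is false, so not not Dia ((Dia s and s) or q) is true.
    At x: Dia ((Dia s and s) or q) is true, so not Dia ((Dia s and s) or q) is false.
      At x: Dia ((Dia s and s) or q) requires (Dia s and s) or q at some successor in {u, v}.
        (Dia s and s) or q holds at u, so Dia ((Dia s and s) or q) is true at x.

Yes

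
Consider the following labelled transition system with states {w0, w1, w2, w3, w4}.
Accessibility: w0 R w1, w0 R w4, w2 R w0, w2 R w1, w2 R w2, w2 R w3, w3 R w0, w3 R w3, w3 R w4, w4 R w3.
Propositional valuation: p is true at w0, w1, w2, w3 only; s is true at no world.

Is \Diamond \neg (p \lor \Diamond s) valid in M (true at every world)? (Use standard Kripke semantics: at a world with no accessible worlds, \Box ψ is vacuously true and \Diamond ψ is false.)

Recall that \Diamond ψ holds at a world iff ψ holds at some accessible world.
Let φ = \Diamond \neg (p \lor \Diamond s). Evaluate φ at each world:
  w0 (successors {w1, w4}): φ is true.
  w1 (successors ∅): φ is false.
  w2 (successors {w0, w1, w2, w3}): φ is false.
  w3 (successors {w0, w3, w4}): φ is true.
  w4 (successors {w3}): φ is false.
Detail at w1 (counterexample):
  At w1: no accessible worlds, so \Diamond \neg (p \lor \Diamond s) is false.

No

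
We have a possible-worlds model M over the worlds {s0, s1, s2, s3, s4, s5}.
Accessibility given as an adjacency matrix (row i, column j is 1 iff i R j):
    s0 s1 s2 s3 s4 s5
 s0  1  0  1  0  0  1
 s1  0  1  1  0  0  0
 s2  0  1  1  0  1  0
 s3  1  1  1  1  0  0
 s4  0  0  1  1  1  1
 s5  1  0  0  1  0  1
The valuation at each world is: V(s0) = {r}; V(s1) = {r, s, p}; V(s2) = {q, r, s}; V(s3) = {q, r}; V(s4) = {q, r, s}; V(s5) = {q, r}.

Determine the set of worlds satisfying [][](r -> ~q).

Let φ = [][](r -> ~q). Evaluate φ at each world:
  s0 (successors {s0, s2, s5}): φ is false.
  s1 (successors {s1, s2}): φ is false.
  s2 (successors {s1, s2, s4}): φ is false.
  s3 (successors {s0, s1, s2, s3}): φ is false.
  s4 (successors {s2, s3, s4, s5}): φ is false.
  s5 (successors {s0, s3, s5}): φ is false.
For instance, at s2:
  At s2: [][](r -> ~q) requires [](r -> ~q) at every successor {s1, s2, s4}.
    [](r -> ~q) fails at s1, so [][](r -> ~q) is false at s2.
      At s1: [](r -> ~q) requires r -> ~q at every successor {s1, s2}.
        r -> ~q fails at s2, so [](r -> ~q) is false at s1.
Satisfying worlds: none.

none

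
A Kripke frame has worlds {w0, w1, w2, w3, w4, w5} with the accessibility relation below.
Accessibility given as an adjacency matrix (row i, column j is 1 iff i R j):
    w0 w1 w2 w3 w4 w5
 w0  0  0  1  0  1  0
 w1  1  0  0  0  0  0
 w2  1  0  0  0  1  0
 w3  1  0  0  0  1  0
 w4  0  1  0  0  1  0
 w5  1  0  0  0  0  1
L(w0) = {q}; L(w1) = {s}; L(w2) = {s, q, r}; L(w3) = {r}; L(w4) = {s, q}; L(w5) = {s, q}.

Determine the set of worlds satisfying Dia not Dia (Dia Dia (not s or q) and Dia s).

Let φ = Dia not Dia (Dia Dia (not s or q) and Dia s). Evaluate φ at each world:
  w0 (successors {w2, w4}): φ is false.
  w1 (successors {w0}): φ is false.
  w2 (successors {w0, w4}): φ is false.
  w3 (successors {w0, w4}): φ is false.
  w4 (successors {w1, w4}): φ is false.
  w5 (successors {w0, w5}): φ is false.
For instance, at w1:
  At w1: Dia not Dia (Dia Dia (not s or q) and Dia s) requires not Dia (Dia Dia (not s or q) and Dia s) at some successor in {w0}.
    At w0: not Dia (Dia Dia (not s or q) and Dia s) is false.
  So Dia not Dia (Dia Dia (not s or q) and Dia s) is false at w1.
Satisfying worlds: none.

none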